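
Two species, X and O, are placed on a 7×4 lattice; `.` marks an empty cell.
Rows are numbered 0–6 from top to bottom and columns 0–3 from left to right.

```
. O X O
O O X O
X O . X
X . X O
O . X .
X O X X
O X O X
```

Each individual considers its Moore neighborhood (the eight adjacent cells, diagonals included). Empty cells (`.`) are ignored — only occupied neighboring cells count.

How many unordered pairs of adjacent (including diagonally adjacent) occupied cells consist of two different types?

Scan each occupied cell's neighbors to the right and below (and the two forward diagonals) so each pair is counted once.
Row 0: O(0,1)–X(0,2)≠ O(0,1)–O(1,1)= O(0,1)–X(1,2)≠ O(0,1)–O(1,0)= X(0,2)–O(0,3)≠ X(0,2)–X(1,2)= X(0,2)–O(1,3)≠ X(0,2)–O(1,1)≠ O(0,3)–O(1,3)= O(0,3)–X(1,2)≠  → 6/10 unlike.
Row 1: O(1,0)–O(1,1)= O(1,0)–X(2,0)≠ O(1,0)–O(2,1)= O(1,1)–X(1,2)≠ O(1,1)–O(2,1)= O(1,1)–X(2,0)≠ X(1,2)–O(1,3)≠ X(1,2)–X(2,3)= X(1,2)–O(2,1)≠ O(1,3)–X(2,3)≠  → 6/10 unlike.
Row 2: X(2,0)–O(2,1)≠ X(2,0)–X(3,0)= O(2,1)–X(3,2)≠ O(2,1)–X(3,0)≠ X(2,3)–O(3,3)≠ X(2,3)–X(3,2)=  → 4/6 unlike.
Row 3: X(3,0)–O(4,0)≠ X(3,2)–O(3,3)≠ X(3,2)–X(4,2)= O(3,3)–X(4,2)≠  → 3/4 unlike.
Row 4: O(4,0)–X(5,0)≠ O(4,0)–O(5,1)= X(4,2)–X(5,2)= X(4,2)–X(5,3)= X(4,2)–O(5,1)≠  → 2/5 unlike.
Row 5: X(5,0)–O(5,1)≠ X(5,0)–O(6,0)≠ X(5,0)–X(6,1)= O(5,1)–X(5,2)≠ O(5,1)–X(6,1)≠ O(5,1)–O(6,2)= O(5,1)–O(6,0)= X(5,2)–X(5,3)= X(5,2)–O(6,2)≠ X(5,2)–X(6,3)= X(5,2)–X(6,1)= X(5,3)–X(6,3)= X(5,3)–O(6,2)≠  → 6/13 unlike.
Row 6: O(6,0)–X(6,1)≠ X(6,1)–O(6,2)≠ O(6,2)–X(6,3)≠  → 3/3 unlike.
Total adjacent occupied pairs: 51; unlike-type pairs: 30.

30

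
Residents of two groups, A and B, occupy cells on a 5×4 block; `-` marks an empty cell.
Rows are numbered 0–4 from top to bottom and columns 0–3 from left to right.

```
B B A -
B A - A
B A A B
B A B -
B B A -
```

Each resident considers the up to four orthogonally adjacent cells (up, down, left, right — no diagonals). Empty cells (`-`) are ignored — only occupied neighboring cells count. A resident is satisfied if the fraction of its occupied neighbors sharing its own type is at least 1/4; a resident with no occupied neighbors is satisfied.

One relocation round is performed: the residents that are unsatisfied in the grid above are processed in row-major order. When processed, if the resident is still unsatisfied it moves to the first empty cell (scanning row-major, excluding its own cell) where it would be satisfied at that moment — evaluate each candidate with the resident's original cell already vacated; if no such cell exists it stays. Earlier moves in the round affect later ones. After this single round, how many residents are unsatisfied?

0

Initially unsatisfied (in order): (0,2), (1,3), (2,3), (3,2), (4,2).
  (0,2) → (0,3).
  (1,3): now satisfied by earlier moves; stays.
  (2,3) → (0,2).
  (3,2) → (1,2).
  (4,2) → (2,3).
Resulting grid:
B B B A
B A B A
B A A A
B A - -
B B - -
All satisfied now.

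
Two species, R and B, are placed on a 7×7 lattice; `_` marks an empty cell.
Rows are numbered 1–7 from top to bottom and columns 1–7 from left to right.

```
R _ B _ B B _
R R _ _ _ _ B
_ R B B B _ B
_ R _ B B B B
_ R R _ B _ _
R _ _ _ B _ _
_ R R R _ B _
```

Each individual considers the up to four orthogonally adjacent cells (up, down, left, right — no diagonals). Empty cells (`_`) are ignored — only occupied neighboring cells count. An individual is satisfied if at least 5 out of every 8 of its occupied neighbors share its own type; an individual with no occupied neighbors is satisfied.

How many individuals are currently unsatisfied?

1

Row 1: (1,1)R 1/1 satisfied · (1,3)B 0/0 satisfied · (1,5)B 1/1 satisfied · (1,6)B 1/1 satisfied
Row 2: (2,1)R 2/2 satisfied · (2,2)R 2/2 satisfied · (2,7)B 1/1 satisfied
Row 3: (3,2)R 2/3 satisfied · (3,3)B 1/2 not · (3,4)B 3/3 satisfied · (3,5)B 2/2 satisfied · (3,7)B 2/2 satisfied
Row 4: (4,2)R 2/2 satisfied · (4,4)B 2/2 satisfied · (4,5)B 4/4 satisfied · (4,6)B 2/2 satisfied · (4,7)B 2/2 satisfied
Row 5: (5,2)R 2/2 satisfied · (5,3)R 1/1 satisfied · (5,5)B 2/2 satisfied
Row 6: (6,1)R 0/0 satisfied · (6,5)B 1/1 satisfied
Row 7: (7,2)R 1/1 satisfied · (7,3)R 2/2 satisfied · (7,4)R 1/1 satisfied · (7,6)B 0/0 satisfied
Unsatisfied: (3,3) — 1 in total.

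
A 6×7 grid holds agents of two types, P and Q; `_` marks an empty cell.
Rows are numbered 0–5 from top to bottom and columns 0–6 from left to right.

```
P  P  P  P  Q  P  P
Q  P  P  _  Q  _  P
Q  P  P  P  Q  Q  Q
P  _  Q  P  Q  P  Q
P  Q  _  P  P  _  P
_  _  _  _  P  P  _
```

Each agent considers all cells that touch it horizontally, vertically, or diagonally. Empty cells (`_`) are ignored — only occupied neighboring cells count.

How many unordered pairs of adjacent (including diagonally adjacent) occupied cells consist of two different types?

Scan each occupied cell's neighbors to the right and below (and the two forward diagonals) so each pair is counted once.
Row 0: P(0,0)–P(0,1)= P(0,0)–Q(1,0)≠ P(0,0)–P(1,1)= P(0,1)–P(0,2)= P(0,1)–P(1,1)= P(0,1)–P(1,2)= P(0,1)–Q(1,0)≠ P(0,2)–P(0,3)= P(0,2)–P(1,2)= P(0,2)–P(1,1)= P(0,3)–Q(0,4)≠ P(0,3)–Q(1,4)≠ P(0,3)–P(1,2)= Q(0,4)–P(0,5)≠ Q(0,4)–Q(1,4)= P(0,5)–P(0,6)= P(0,5)–P(1,6)= P(0,5)–Q(1,4)≠ P(0,6)–P(1,6)=  → 6/19 unlike.
Row 1: Q(1,0)–P(1,1)≠ Q(1,0)–Q(2,0)= Q(1,0)–P(2,1)≠ P(1,1)–P(1,2)= P(1,1)–P(2,1)= P(1,1)–P(2,2)= P(1,1)–Q(2,0)≠ P(1,2)–P(2,2)= P(1,2)–P(2,3)= P(1,2)–P(2,1)= Q(1,4)–Q(2,4)= Q(1,4)–Q(2,5)= Q(1,4)–P(2,3)≠ P(1,6)–Q(2,6)≠ P(1,6)–Q(2,5)≠  → 6/15 unlike.
Row 2: Q(2,0)–P(2,1)≠ Q(2,0)–P(3,0)≠ P(2,1)–P(2,2)= P(2,1)–Q(3,2)≠ P(2,1)–P(3,0)= P(2,2)–P(2,3)= P(2,2)–Q(3,2)≠ P(2,2)–P(3,3)= P(2,3)–Q(2,4)≠ P(2,3)–P(3,3)= P(2,3)–Q(3,4)≠ P(2,3)–Q(3,2)≠ Q(2,4)–Q(2,5)= Q(2,4)–Q(3,4)= Q(2,4)–P(3,5)≠ Q(2,4)–P(3,3)≠ Q(2,5)–Q(2,6)= Q(2,5)–P(3,5)≠ Q(2,5)–Q(3,6)= Q(2,5)–Q(3,4)= Q(2,6)–Q(3,6)= Q(2,6)–P(3,5)≠  → 11/22 unlike.
Row 3: P(3,0)–P(4,0)= P(3,0)–Q(4,1)≠ Q(3,2)–P(3,3)≠ Q(3,2)–P(4,3)≠ Q(3,2)–Q(4,1)= P(3,3)–Q(3,4)≠ P(3,3)–P(4,3)= P(3,3)–P(4,4)= Q(3,4)–P(3,5)≠ Q(3,4)–P(4,4)≠ Q(3,4)–P(4,3)≠ P(3,5)–Q(3,6)≠ P(3,5)–P(4,6)= P(3,5)–P(4,4)= Q(3,6)–P(4,6)≠  → 9/15 unlike.
Row 4: P(4,0)–Q(4,1)≠ P(4,3)–P(4,4)= P(4,3)–P(5,4)= P(4,4)–P(5,4)= P(4,4)–P(5,5)= P(4,6)–P(5,5)=  → 1/6 unlike.
Row 5: P(5,4)–P(5,5)=  → 0/1 unlike.
Total adjacent occupied pairs: 78; unlike-type pairs: 33.

33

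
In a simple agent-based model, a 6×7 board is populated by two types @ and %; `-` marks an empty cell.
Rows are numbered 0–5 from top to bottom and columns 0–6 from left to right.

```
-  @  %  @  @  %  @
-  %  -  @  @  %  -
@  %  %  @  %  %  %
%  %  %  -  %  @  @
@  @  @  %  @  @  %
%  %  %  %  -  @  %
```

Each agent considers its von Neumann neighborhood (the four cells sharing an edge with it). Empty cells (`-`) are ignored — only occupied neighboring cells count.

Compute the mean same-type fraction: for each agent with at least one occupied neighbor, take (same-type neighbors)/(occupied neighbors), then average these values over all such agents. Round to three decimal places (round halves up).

Row 0: (0,1)@ 0/2 · (0,2)% 0/2 · (0,3)@ 2/3 · (0,4)@ 2/3 · (0,5)% 1/3 · (0,6)@ 0/1
Row 1: (1,1)% 1/2 · (1,3)@ 3/3 · (1,4)@ 2/4 · (1,5)% 2/3
Row 2: (2,0)@ 0/2 · (2,1)% 3/4 · (2,2)% 2/3 · (2,3)@ 1/3 · (2,4)% 2/4 · (2,5)% 3/4 · (2,6)% 1/2
Row 3: (3,0)% 1/3 · (3,1)% 3/4 · (3,2)% 2/3 · (3,4)% 1/3 · (3,5)@ 2/4 · (3,6)@ 1/3
Row 4: (4,0)@ 1/3 · (4,1)@ 2/4 · (4,2)@ 1/4 · (4,3)% 1/3 · (4,4)@ 1/3 · (4,5)@ 3/4 · (4,6)% 1/3
Row 5: (5,0)% 1/2 · (5,1)% 2/3 · (5,2)% 2/3 · (5,3)% 2/2 · (5,5)@ 1/2 · (5,6)% 1/2
Sum over 36 agents: 0/2 + 0/2 + 2/3 + 2/3 + 1/3 + 0/1 + 1/2 + 3/3 + 2/4 + 2/3 + 0/2 + 3/4 + 2/3 + 1/3 + 2/4 + 3/4 + 1/2 + 1/3 + 3/4 + 2/3 + 1/3 + 2/4 + 1/3 + 1/3 + 2/4 + 1/4 + 1/3 + 1/3 + 3/4 + 1/3 + 1/2 + 2/3 + 2/3 + 2/2 + 1/2 + 1/2 = 209/12; mean = 209/12 ÷ 36 = 209/432 = 0.483796… → 0.484.

0.484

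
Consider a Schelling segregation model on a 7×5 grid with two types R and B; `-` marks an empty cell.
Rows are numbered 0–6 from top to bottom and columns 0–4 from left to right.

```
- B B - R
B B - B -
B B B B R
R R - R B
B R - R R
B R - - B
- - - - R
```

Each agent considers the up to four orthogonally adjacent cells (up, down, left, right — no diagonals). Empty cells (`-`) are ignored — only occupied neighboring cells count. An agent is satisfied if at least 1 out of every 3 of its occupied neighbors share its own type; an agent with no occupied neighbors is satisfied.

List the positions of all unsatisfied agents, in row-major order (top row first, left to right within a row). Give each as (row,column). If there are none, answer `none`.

(2,4), (3,4), (5,4), (6,4)

Row 0: (0,1)B 2/2 ok · (0,2)B 1/1 ok · (0,4)R 0/0 ok
Row 1: (1,0)B 2/2 ok · (1,1)B 3/3 ok · (1,3)B 1/1 ok
Row 2: (2,0)B 2/3 ok · (2,1)B 3/4 ok · (2,2)B 2/2 ok · (2,3)B 2/4 ok · (2,4)R 0/2 unhappy
Row 3: (3,0)R 1/3 ok · (3,1)R 2/3 ok · (3,3)R 1/3 ok · (3,4)B 0/3 unhappy
Row 4: (4,0)B 1/3 ok · (4,1)R 2/3 ok · (4,3)R 2/2 ok · (4,4)R 1/3 ok
Row 5: (5,0)B 1/2 ok · (5,1)R 1/2 ok · (5,4)B 0/2 unhappy
Row 6: (6,4)R 0/1 unhappy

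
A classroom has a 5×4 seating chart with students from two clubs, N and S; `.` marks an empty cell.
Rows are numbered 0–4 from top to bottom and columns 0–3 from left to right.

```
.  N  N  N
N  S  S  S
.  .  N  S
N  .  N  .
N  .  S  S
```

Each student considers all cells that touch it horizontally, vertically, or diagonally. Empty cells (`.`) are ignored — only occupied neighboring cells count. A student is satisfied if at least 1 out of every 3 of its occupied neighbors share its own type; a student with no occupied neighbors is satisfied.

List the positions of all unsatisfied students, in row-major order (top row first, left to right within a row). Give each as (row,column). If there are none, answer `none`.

(1,1), (2,2), (3,2)

Row 0: (0,1)N 2/4 ok · (0,2)N 2/5 ok · (0,3)N 1/3 ok
Row 1: (1,0)N 1/2 ok · (1,1)S 1/5 unhappy · (1,2)S 3/7 ok · (1,3)S 2/5 ok
Row 2: (2,2)N 1/5 unhappy · (2,3)S 2/4 ok
Row 3: (3,0)N 1/1 ok · (3,2)N 1/4 unhappy
Row 4: (4,0)N 1/1 ok · (4,2)S 1/2 ok · (4,3)S 1/2 ok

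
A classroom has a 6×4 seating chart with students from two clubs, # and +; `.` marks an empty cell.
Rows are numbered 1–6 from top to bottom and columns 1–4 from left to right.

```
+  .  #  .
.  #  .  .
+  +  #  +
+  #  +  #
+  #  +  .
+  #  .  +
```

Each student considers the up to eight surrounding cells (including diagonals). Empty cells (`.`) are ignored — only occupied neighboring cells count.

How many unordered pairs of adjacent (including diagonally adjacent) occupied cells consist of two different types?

23

Scan each occupied cell's neighbors to the right and below (and the two forward diagonals) so each pair is counted once.
Row 1: +(1,1)–#(2,2)≠ #(1,3)–#(2,2)=  → 1/2 unlike.
Row 2: #(2,2)–+(3,2)≠ #(2,2)–#(3,3)= #(2,2)–+(3,1)≠  → 2/3 unlike.
Row 3: +(3,1)–+(3,2)= +(3,1)–+(4,1)= +(3,1)–#(4,2)≠ +(3,2)–#(3,3)≠ +(3,2)–#(4,2)≠ +(3,2)–+(4,3)= +(3,2)–+(4,1)= #(3,3)–+(3,4)≠ #(3,3)–+(4,3)≠ #(3,3)–#(4,4)= #(3,3)–#(4,2)= +(3,4)–#(4,4)≠ +(3,4)–+(4,3)=  → 6/13 unlike.
Row 4: +(4,1)–#(4,2)≠ +(4,1)–+(5,1)= +(4,1)–#(5,2)≠ #(4,2)–+(4,3)≠ #(4,2)–#(5,2)= #(4,2)–+(5,3)≠ #(4,2)–+(5,1)≠ +(4,3)–#(4,4)≠ +(4,3)–+(5,3)= +(4,3)–#(5,2)≠ #(4,4)–+(5,3)≠  → 8/11 unlike.
Row 5: +(5,1)–#(5,2)≠ +(5,1)–+(6,1)= +(5,1)–#(6,2)≠ #(5,2)–+(5,3)≠ #(5,2)–#(6,2)= #(5,2)–+(6,1)≠ +(5,3)–+(6,4)= +(5,3)–#(6,2)≠  → 5/8 unlike.
Row 6: +(6,1)–#(6,2)≠  → 1/1 unlike.
Total adjacent occupied pairs: 38; unlike-type pairs: 23.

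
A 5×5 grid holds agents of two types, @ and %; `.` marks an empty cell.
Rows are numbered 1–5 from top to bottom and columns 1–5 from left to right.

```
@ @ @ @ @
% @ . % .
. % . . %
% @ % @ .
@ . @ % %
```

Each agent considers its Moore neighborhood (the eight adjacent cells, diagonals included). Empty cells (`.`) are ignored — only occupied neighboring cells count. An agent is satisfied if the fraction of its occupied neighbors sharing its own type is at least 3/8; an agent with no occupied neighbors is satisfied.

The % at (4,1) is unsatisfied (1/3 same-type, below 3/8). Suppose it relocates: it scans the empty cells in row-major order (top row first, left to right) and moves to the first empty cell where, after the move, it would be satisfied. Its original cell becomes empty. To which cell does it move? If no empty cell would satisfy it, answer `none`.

(2,5)

Vacating (4,1). Empty cells in order:
  (2,3): 2/6 same-type → still unsatisfied.
  (2,5): 2/4 same-type → satisfied — stop here.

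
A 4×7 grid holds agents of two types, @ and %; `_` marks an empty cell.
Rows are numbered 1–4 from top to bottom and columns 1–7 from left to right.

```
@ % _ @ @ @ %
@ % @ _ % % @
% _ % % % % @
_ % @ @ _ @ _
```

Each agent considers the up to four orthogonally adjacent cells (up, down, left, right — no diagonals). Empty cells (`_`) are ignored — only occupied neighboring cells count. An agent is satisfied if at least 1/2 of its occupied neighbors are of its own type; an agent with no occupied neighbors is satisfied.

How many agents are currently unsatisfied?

(1,1)@ 1/2 ok
(1,2)% 1/2 ok
(1,4)@ 1/1 ok
(1,5)@ 2/3 ok
(1,6)@ 1/3 unhappy
(1,7)% 0/2 unhappy
(2,1)@ 1/3 unhappy
(2,2)% 1/3 unhappy
(2,3)@ 0/2 unhappy
(2,5)% 2/3 ok
(2,6)% 2/4 ok
(2,7)@ 1/3 unhappy
(3,1)% 0/1 unhappy
(3,3)% 1/3 unhappy
(3,4)% 2/3 ok
(3,5)% 3/3 ok
(3,6)% 2/4 ok
(3,7)@ 1/2 ok
(4,2)% 0/1 unhappy
(4,3)@ 1/3 unhappy
(4,4)@ 1/2 ok
(4,6)@ 0/1 unhappy
Unsatisfied: (1,6), (1,7), (2,1), (2,2), (2,3), (2,7), (3,1), (3,3), (4,2), (4,3), (4,6) — 11 in total.

11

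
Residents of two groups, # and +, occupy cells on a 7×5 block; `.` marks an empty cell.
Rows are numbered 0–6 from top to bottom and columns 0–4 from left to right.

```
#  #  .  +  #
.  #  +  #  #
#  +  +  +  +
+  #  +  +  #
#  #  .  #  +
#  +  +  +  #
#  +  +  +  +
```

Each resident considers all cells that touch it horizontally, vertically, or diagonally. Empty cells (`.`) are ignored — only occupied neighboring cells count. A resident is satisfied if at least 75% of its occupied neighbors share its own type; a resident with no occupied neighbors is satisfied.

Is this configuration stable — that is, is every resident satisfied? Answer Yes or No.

Row 0: (0,0)# 2/2 satisfied · (0,1)# 2/3 not · (0,3)+ 1/4 not · (0,4)# 2/3 not
Row 1: (1,1)# 3/6 not · (1,2)+ 4/7 not · (1,3)# 2/7 not · (1,4)# 2/5 not
Row 2: (2,0)# 2/4 not · (2,1)+ 4/7 not · (2,2)+ 5/8 not · (2,3)+ 5/8 not · (2,4)+ 2/5 not
Row 3: (3,0)+ 1/5 not · (3,1)# 3/7 not · (3,2)+ 4/7 not · (3,3)+ 5/7 not · (3,4)# 1/5 not
Row 4: (4,0)# 3/5 not · (4,1)# 3/7 not · (4,3)# 2/7 not · (4,4)+ 2/5 not
Row 5: (5,0)# 3/5 not · (5,1)+ 3/7 not · (5,2)+ 5/7 not · (5,3)+ 5/7 not · (5,4)# 1/5 not
Row 6: (6,0)# 1/3 not · (6,1)+ 3/5 not · (6,2)+ 5/5 satisfied · (6,3)+ 4/5 satisfied · (6,4)+ 2/3 not
For instance (0,1) has only 2/3 same-type neighbors, below 3/4.

No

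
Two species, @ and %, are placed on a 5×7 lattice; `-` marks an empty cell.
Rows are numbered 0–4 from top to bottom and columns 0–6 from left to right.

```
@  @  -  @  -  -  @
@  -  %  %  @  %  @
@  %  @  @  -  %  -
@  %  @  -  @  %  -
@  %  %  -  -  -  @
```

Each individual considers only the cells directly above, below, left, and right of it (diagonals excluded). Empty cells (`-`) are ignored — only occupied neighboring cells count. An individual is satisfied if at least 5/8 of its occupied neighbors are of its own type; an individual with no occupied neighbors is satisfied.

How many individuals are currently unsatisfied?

(0,0)@ 2/2 ✓
(0,1)@ 1/1 ✓
(0,3)@ 0/1 ✗
(0,6)@ 1/1 ✓
(1,0)@ 2/2 ✓
(1,2)% 1/2 ✗
(1,3)% 1/4 ✗
(1,4)@ 0/2 ✗
(1,5)% 1/3 ✗
(1,6)@ 1/2 ✗
(2,0)@ 2/3 ✓
(2,1)% 1/3 ✗
(2,2)@ 2/4 ✗
(2,3)@ 1/2 ✗
(2,5)% 2/2 ✓
(3,0)@ 2/3 ✓
(3,1)% 2/4 ✗
(3,2)@ 1/3 ✗
(3,4)@ 0/1 ✗
(3,5)% 1/2 ✗
(4,0)@ 1/2 ✗
(4,1)% 2/3 ✓
(4,2)% 1/2 ✗
(4,6)@ 0/0 ✓
Unsatisfied: (0,3), (1,2), (1,3), (1,4), (1,5), (1,6), (2,1), (2,2), (2,3), (3,1), (3,2), (3,4), (3,5), (4,0), (4,2) — 15 in total.

15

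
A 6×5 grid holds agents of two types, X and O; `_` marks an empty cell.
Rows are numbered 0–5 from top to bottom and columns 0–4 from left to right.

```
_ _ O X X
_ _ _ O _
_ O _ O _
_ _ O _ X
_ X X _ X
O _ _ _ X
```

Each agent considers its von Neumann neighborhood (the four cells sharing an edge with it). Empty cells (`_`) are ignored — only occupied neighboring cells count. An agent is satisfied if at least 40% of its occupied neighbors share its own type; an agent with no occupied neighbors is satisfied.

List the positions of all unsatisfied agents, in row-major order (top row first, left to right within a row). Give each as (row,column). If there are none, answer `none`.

(0,2), (0,3), (3,2)

Row 0: (0,2)O 0/1 unhappy · (0,3)X 1/3 unhappy · (0,4)X 1/1 ok
Row 1: (1,3)O 1/2 ok
Row 2: (2,1)O 0/0 ok · (2,3)O 1/1 ok
Row 3: (3,2)O 0/1 unhappy · (3,4)X 1/1 ok
Row 4: (4,1)X 1/1 ok · (4,2)X 1/2 ok · (4,4)X 2/2 ok
Row 5: (5,0)O 0/0 ok · (5,4)X 1/1 ok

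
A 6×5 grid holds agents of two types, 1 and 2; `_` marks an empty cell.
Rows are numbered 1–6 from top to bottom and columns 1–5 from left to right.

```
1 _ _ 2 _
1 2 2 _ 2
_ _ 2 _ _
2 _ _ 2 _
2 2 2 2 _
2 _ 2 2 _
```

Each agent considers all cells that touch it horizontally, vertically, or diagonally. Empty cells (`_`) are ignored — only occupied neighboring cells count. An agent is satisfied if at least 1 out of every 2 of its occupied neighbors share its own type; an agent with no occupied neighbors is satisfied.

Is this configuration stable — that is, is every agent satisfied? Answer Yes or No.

(1,1)1 1/2 ✓
(1,4)2 2/2 ✓
(2,1)1 1/2 ✓
(2,2)2 2/4 ✓
(2,3)2 3/3 ✓
(2,5)2 1/1 ✓
(3,3)2 3/3 ✓
(4,1)2 2/2 ✓
(4,4)2 3/3 ✓
(5,1)2 3/3 ✓
(5,2)2 5/5 ✓
(5,3)2 5/5 ✓
(5,4)2 4/4 ✓
(6,1)2 2/2 ✓
(6,3)2 4/4 ✓
(6,4)2 3/3 ✓
All meet the threshold, so the configuration is stable.

Yes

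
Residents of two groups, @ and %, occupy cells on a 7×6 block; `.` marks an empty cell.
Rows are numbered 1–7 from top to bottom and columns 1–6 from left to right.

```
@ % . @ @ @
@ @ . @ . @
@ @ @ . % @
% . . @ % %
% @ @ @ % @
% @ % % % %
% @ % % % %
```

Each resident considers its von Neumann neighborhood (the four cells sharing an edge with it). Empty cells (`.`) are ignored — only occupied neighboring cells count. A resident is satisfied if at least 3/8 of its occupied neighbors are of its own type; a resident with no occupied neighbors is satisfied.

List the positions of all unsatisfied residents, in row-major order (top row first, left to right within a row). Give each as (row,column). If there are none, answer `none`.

(1,1)@ 1/2 ✓
(1,2)% 0/2 ✗
(1,4)@ 2/2 ✓
(1,5)@ 2/2 ✓
(1,6)@ 2/2 ✓
(2,1)@ 3/3 ✓
(2,2)@ 2/3 ✓
(2,4)@ 1/1 ✓
(2,6)@ 2/2 ✓
(3,1)@ 2/3 ✓
(3,2)@ 3/3 ✓
(3,3)@ 1/1 ✓
(3,5)% 1/2 ✓
(3,6)@ 1/3 ✗
(4,1)% 1/2 ✓
(4,4)@ 1/2 ✓
(4,5)% 3/4 ✓
(4,6)% 1/3 ✗
(5,1)% 2/3 ✓
(5,2)@ 2/3 ✓
(5,3)@ 2/3 ✓
(5,4)@ 2/4 ✓
(5,5)% 2/4 ✓
(5,6)@ 0/3 ✗
(6,1)% 2/3 ✓
(6,2)@ 2/4 ✓
(6,3)% 2/4 ✓
(6,4)% 3/4 ✓
(6,5)% 4/4 ✓
(6,6)% 2/3 ✓
(7,1)% 1/2 ✓
(7,2)@ 1/3 ✗
(7,3)% 2/3 ✓
(7,4)% 3/3 ✓
(7,5)% 3/3 ✓
(7,6)% 2/2 ✓

(1,2), (3,6), (4,6), (5,6), (7,2)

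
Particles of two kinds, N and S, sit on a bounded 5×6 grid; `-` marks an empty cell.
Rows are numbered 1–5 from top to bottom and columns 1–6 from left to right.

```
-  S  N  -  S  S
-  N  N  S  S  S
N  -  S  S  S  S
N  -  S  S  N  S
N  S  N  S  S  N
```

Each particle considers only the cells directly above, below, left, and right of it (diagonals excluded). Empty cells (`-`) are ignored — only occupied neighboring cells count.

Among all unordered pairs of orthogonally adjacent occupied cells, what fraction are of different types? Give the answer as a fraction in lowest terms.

2/5

Scan each occupied cell's neighbors to the right and below so each pair is counted once.
Row 1: S(1,2)–N(1,3)≠ S(1,2)–N(2,2)≠ N(1,3)–N(2,3)= S(1,5)–S(1,6)= S(1,5)–S(2,5)= S(1,6)–S(2,6)=  → 2/6 unlike.
Row 2: N(2,2)–N(2,3)= N(2,3)–S(2,4)≠ N(2,3)–S(3,3)≠ S(2,4)–S(2,5)= S(2,4)–S(3,4)= S(2,5)–S(2,6)= S(2,5)–S(3,5)= S(2,6)–S(3,6)=  → 2/8 unlike.
Row 3: N(3,1)–N(4,1)= S(3,3)–S(3,4)= S(3,3)–S(4,3)= S(3,4)–S(3,5)= S(3,4)–S(4,4)= S(3,5)–S(3,6)= S(3,5)–N(4,5)≠ S(3,6)–S(4,6)=  → 1/8 unlike.
Row 4: N(4,1)–N(5,1)= S(4,3)–S(4,4)= S(4,3)–N(5,3)≠ S(4,4)–N(4,5)≠ S(4,4)–S(5,4)= N(4,5)–S(4,6)≠ N(4,5)–S(5,5)≠ S(4,6)–N(5,6)≠  → 5/8 unlike.
Row 5: N(5,1)–S(5,2)≠ S(5,2)–N(5,3)≠ N(5,3)–S(5,4)≠ S(5,4)–S(5,5)= S(5,5)–N(5,6)≠  → 4/5 unlike.
Total adjacent occupied pairs: 35; unlike-type pairs: 14.
14/35 reduces to 2/5.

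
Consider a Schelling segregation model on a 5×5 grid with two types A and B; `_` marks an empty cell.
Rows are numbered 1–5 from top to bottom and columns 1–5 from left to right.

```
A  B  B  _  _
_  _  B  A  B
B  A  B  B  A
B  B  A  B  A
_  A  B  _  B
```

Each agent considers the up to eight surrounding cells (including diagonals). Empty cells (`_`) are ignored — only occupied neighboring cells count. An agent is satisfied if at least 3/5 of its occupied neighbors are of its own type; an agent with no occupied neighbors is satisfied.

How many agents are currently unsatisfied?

(1,1)A 0/1 not
(1,2)B 2/3 satisfied
(1,3)B 2/3 satisfied
(2,3)B 4/6 satisfied
(2,4)A 1/6 not
(2,5)B 1/3 not
(3,1)B 2/3 satisfied
(3,2)A 1/6 not
(3,3)B 4/7 not
(3,4)B 4/8 not
(3,5)A 2/5 not
(4,1)B 2/4 not
(4,2)B 4/7 not
(4,3)A 2/7 not
(4,4)B 4/7 not
(4,5)A 1/4 not
(5,2)A 1/4 not
(5,3)B 2/4 not
(5,5)B 1/2 not
Unsatisfied: (1,1), (2,4), (2,5), (3,2), (3,3), (3,4), (3,5), (4,1), (4,2), (4,3), (4,4), (4,5), (5,2), (5,3), (5,5) — 15 in total.

15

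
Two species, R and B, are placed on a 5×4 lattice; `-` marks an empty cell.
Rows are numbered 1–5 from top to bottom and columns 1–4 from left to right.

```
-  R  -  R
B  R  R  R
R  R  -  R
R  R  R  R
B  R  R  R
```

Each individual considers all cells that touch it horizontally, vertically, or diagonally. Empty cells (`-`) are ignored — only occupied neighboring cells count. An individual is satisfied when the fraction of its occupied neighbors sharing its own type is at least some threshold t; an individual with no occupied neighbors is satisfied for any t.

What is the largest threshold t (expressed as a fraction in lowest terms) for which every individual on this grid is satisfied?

(1,2)R 2/3
(1,4)R 2/2
(2,1)B 0/4
(2,2)R 4/5
(2,3)R 6/6
(2,4)R 3/3
(3,1)R 4/5
(3,2)R 6/7
(3,4)R 4/4
(4,1)R 4/5
(4,2)R 6/7
(4,3)R 7/7
(4,4)R 4/4
(5,1)B 0/3
(5,2)R 4/5
(5,3)R 5/5
(5,4)R 3/3
The smallest same-type fraction is 0/4 at (2,1), which reduces to 0/1. Any threshold above that leaves this individual unsatisfied.

0/1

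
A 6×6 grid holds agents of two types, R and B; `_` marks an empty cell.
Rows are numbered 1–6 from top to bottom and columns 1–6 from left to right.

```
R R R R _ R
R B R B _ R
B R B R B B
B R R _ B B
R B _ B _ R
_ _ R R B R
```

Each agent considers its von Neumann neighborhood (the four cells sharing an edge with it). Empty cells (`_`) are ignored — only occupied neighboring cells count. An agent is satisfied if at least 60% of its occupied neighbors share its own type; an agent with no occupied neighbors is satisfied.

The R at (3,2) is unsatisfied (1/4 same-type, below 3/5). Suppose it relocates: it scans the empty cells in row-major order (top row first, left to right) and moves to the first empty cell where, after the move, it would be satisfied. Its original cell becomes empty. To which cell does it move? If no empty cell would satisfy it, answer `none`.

Vacating (3,2). Empty cells in order:
  (1,5): 2/2 same-type → satisfied — stop here.

(1,5)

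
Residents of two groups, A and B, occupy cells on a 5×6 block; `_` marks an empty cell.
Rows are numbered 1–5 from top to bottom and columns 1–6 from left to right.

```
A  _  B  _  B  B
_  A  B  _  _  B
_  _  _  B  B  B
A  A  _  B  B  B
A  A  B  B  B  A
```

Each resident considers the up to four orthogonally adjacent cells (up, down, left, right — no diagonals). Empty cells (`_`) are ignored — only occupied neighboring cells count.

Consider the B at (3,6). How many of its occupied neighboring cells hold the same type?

3

Occupied neighbors of (3,6): (2,6)=B, (4,6)=B, (3,5)=B.
Same type (B): 3 of 3.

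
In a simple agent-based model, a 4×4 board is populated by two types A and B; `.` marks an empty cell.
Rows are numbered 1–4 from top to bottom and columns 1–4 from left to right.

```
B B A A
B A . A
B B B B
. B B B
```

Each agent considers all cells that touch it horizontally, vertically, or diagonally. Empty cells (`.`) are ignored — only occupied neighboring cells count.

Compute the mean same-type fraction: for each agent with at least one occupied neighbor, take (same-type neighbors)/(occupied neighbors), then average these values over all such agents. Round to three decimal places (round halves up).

0.743

(1,1)B 2/3
(1,2)B 2/4
(1,3)A 3/4
(1,4)A 2/2
(2,1)B 4/5
(2,2)A 1/7
(2,4)A 2/4
(3,1)B 3/4
(3,2)B 5/6
(3,3)B 5/7
(3,4)B 3/4
(4,2)B 4/4
(4,3)B 5/5
(4,4)B 3/3
Sum over 14 agents: 2/3 + 2/4 + 3/4 + 2/2 + 4/5 + 1/7 + 2/4 + 3/4 + 5/6 + 5/7 + 3/4 + 4/4 + 5/5 + 3/3 = 1457/140; mean = 1457/140 ÷ 14 = 1457/1960 = 0.743367… → 0.743.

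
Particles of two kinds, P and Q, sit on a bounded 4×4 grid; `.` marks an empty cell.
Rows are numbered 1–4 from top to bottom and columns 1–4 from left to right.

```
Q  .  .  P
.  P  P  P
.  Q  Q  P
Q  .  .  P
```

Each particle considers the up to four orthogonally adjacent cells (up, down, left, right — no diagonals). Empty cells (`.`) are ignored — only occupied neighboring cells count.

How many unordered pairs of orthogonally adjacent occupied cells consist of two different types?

Scan each occupied cell's neighbors to the right and below so each pair is counted once.
Row 1: P(1,4)–P(2,4)=  → 0/1 unlike.
Row 2: P(2,2)–P(2,3)= P(2,2)–Q(3,2)≠ P(2,3)–P(2,4)= P(2,3)–Q(3,3)≠ P(2,4)–P(3,4)=  → 2/5 unlike.
Row 3: Q(3,2)–Q(3,3)= Q(3,3)–P(3,4)≠ P(3,4)–P(4,4)=  → 1/3 unlike.
Total adjacent occupied pairs: 9; unlike-type pairs: 3.

3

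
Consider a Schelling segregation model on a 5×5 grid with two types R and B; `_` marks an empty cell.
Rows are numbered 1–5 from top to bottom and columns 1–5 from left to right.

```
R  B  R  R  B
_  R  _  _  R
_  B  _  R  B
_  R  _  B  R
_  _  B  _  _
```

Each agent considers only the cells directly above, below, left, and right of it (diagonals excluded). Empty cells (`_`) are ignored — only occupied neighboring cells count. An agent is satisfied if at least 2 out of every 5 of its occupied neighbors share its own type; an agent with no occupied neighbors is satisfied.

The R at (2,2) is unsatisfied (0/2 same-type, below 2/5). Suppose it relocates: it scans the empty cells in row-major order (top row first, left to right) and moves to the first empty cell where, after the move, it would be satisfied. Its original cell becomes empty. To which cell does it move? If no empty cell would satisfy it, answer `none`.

(2,1)

Vacating (2,2). Empty cells in order:
  (2,1): 1/1 same-type → satisfied — stop here.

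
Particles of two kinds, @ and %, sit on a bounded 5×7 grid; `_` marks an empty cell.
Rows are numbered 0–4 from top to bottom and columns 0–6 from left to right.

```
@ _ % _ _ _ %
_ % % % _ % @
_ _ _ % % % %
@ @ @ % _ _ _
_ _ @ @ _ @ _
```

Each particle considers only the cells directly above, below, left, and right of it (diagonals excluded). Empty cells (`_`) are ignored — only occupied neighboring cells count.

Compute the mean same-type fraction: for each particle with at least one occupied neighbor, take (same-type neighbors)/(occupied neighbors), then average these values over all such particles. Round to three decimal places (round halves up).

0.735

(0,0)@ — no occupied neighbors
(0,2)% 1/1
(0,6)% 0/1
(1,1)% 1/1
(1,2)% 3/3
(1,3)% 2/2
(1,5)% 1/2
(1,6)@ 0/3
(2,3)% 3/3
(2,4)% 2/2
(2,5)% 3/3
(2,6)% 1/2
(3,0)@ 1/1
(3,1)@ 2/2
(3,2)@ 2/3
(3,3)% 1/3
(4,2)@ 2/2
(4,3)@ 1/2
(4,5)@ — no occupied neighbors
Sum over 17 particles: 1/1 + 0/1 + 1/1 + 3/3 + 2/2 + 1/2 + 0/3 + 3/3 + 2/2 + 3/3 + 1/2 + 1/1 + 2/2 + 2/3 + 1/3 + 2/2 + 1/2 = 25/2; mean = 25/2 ÷ 17 = 25/34 = 0.735294… → 0.735.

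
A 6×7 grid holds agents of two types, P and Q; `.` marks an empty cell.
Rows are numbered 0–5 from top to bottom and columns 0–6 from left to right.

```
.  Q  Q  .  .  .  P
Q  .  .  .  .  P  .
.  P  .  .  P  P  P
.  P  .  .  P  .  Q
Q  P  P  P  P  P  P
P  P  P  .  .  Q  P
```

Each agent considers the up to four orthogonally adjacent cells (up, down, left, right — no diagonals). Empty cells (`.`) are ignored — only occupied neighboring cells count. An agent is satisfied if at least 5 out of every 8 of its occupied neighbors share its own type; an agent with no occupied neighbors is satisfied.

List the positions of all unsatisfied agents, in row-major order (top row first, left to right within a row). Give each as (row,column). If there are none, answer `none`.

Row 0: (0,1)Q 1/1 ✓ · (0,2)Q 1/1 ✓ · (0,6)P 0/0 ✓
Row 1: (1,0)Q 0/0 ✓ · (1,5)P 1/1 ✓
Row 2: (2,1)P 1/1 ✓ · (2,4)P 2/2 ✓ · (2,5)P 3/3 ✓ · (2,6)P 1/2 ✗
Row 3: (3,1)P 2/2 ✓ · (3,4)P 2/2 ✓ · (3,6)Q 0/2 ✗
Row 4: (4,0)Q 0/2 ✗ · (4,1)P 3/4 ✓ · (4,2)P 3/3 ✓ · (4,3)P 2/2 ✓ · (4,4)P 3/3 ✓ · (4,5)P 2/3 ✓ · (4,6)P 2/3 ✓
Row 5: (5,0)P 1/2 ✗ · (5,1)P 3/3 ✓ · (5,2)P 2/2 ✓ · (5,5)Q 0/2 ✗ · (5,6)P 1/2 ✗

(2,6), (3,6), (4,0), (5,0), (5,5), (5,6)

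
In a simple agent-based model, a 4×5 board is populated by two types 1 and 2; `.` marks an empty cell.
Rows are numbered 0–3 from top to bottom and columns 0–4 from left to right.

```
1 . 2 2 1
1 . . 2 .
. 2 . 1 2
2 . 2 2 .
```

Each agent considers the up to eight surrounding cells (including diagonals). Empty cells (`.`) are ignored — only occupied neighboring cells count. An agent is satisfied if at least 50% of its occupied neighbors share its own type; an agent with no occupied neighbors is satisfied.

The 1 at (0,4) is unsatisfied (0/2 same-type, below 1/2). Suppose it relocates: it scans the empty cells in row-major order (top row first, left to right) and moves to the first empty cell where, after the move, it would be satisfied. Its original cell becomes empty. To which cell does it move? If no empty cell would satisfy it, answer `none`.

Vacating (0,4). Empty cells in order:
  (0,1): 2/3 same-type → satisfied — stop here.

(0,1)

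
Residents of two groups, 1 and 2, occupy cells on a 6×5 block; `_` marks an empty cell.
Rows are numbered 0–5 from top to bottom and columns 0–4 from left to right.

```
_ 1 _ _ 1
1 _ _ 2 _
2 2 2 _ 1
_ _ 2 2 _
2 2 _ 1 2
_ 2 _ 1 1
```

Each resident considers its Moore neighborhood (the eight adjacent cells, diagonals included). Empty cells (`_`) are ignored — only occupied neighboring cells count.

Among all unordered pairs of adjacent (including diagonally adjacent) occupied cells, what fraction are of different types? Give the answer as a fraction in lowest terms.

Scan each occupied cell's neighbors to the right and below (and the two forward diagonals) so each pair is counted once.
From row 0: 1 unlike of 2 pairs (running 1/2).
From row 1: 3 unlike of 4 pairs (running 4/6).
From row 2: 1 unlike of 6 pairs (running 5/12).
From row 3: 2 unlike of 5 pairs (running 7/17).
From row 4: 3 unlike of 8 pairs (running 10/25).
From row 5: 0 unlike of 1 pairs (running 10/26).
Total adjacent occupied pairs: 26; unlike-type pairs: 10.
10/26 reduces to 5/13.

5/13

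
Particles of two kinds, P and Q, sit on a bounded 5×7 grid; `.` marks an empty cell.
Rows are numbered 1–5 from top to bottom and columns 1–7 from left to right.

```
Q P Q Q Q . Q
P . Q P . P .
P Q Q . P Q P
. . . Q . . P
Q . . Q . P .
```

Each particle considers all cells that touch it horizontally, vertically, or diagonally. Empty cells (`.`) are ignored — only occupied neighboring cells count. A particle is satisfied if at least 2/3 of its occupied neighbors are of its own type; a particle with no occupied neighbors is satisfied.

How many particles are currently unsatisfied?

12

Row 1: (1,1)Q 0/2 unhappy · (1,2)P 1/4 unhappy · (1,3)Q 2/4 unhappy · (1,4)Q 3/4 ok · (1,5)Q 1/3 unhappy · (1,7)Q 0/1 unhappy
Row 2: (2,1)P 2/4 unhappy · (2,3)Q 4/6 ok · (2,4)P 1/6 unhappy · (2,6)P 2/5 unhappy
Row 3: (3,1)P 1/2 unhappy · (3,2)Q 2/4 unhappy · (3,3)Q 3/4 ok · (3,5)P 2/4 unhappy · (3,6)Q 0/4 unhappy · (3,7)P 2/3 ok
Row 4: (4,4)Q 2/3 ok · (4,7)P 2/3 ok
Row 5: (5,1)Q 0/0 ok · (5,4)Q 1/1 ok · (5,6)P 1/1 ok
Unsatisfied: (1,1), (1,2), (1,3), (1,5), (1,7), (2,1), (2,4), (2,6), (3,1), (3,2), (3,5), (3,6) — 12 in total.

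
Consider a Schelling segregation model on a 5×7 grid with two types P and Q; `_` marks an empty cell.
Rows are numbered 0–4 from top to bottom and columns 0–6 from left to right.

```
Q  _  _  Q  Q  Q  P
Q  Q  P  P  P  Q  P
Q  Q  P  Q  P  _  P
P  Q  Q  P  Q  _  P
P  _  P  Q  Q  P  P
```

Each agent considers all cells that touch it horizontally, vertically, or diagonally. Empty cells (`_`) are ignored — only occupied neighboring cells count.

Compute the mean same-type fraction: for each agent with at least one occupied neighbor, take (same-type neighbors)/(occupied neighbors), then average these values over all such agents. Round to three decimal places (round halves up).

0.531

(0,0)Q 2/2
(0,3)Q 1/4
(0,4)Q 3/5
(0,5)Q 2/5
(0,6)P 1/3
(1,0)Q 4/4
(1,1)Q 4/6
(1,2)P 2/6
(1,3)P 4/7
(1,4)P 2/7
(1,5)Q 2/7
(1,6)P 2/4
(2,0)Q 4/5
(2,1)Q 5/8
(2,2)P 3/8
(2,3)Q 2/8
(2,4)P 3/6
(2,6)P 2/3
(3,0)P 1/4
(3,1)Q 3/7
(3,2)Q 4/7
(3,3)P 3/8
(3,4)Q 3/6
(3,6)P 3/3
(4,0)P 1/2
(4,2)P 1/4
(4,3)Q 3/5
(4,4)Q 2/4
(4,5)P 2/4
(4,6)P 2/2
Sum over 30 agents: 2/2 + 1/4 + 3/5 + 2/5 + 1/3 + 4/4 + 4/6 + 2/6 + 4/7 + 2/7 + 2/7 + 2/4 + 4/5 + 5/8 + 3/8 + 2/8 + 3/6 + 2/3 + 1/4 + 3/7 + 4/7 + 3/8 + 3/6 + 3/3 + 1/2 + 1/4 + 3/5 + 2/4 + 2/4 + 2/2 = 4457/280; mean = 4457/280 ÷ 30 = 4457/8400 = 0.530595… → 0.531.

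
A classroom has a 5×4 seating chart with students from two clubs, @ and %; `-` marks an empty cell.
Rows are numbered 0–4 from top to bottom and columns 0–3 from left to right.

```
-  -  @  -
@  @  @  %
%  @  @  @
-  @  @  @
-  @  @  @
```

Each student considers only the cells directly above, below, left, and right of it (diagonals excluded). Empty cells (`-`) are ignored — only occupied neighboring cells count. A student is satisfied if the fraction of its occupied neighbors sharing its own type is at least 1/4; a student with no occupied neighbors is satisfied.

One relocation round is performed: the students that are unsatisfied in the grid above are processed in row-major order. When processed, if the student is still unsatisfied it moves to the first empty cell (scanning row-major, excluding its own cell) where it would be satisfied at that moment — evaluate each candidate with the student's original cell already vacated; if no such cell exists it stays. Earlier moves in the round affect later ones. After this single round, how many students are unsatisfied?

Initially unsatisfied (in order): (1,3), (2,0).
  (1,3) → (3,0).
  (2,0): now satisfied by earlier moves; stays.
Resulting grid:
- - @ -
@ @ @ -
% @ @ @
% @ @ @
- @ @ @
All satisfied now.

0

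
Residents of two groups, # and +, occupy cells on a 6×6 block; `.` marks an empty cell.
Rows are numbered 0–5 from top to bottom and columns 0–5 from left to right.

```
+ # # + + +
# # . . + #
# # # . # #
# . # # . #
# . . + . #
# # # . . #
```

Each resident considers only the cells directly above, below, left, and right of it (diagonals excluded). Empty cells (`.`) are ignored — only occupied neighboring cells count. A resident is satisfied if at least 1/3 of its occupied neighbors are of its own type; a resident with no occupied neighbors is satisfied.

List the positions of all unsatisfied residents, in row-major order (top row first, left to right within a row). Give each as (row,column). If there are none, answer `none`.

(0,0)+ 0/2 unhappy
(0,1)# 2/3 ok
(0,2)# 1/2 ok
(0,3)+ 1/2 ok
(0,4)+ 3/3 ok
(0,5)+ 1/2 ok
(1,0)# 2/3 ok
(1,1)# 3/3 ok
(1,4)+ 1/3 ok
(1,5)# 1/3 ok
(2,0)# 3/3 ok
(2,1)# 3/3 ok
(2,2)# 2/2 ok
(2,4)# 1/2 ok
(2,5)# 3/3 ok
(3,0)# 2/2 ok
(3,2)# 2/2 ok
(3,3)# 1/2 ok
(3,5)# 2/2 ok
(4,0)# 2/2 ok
(4,3)+ 0/1 unhappy
(4,5)# 2/2 ok
(5,0)# 2/2 ok
(5,1)# 2/2 ok
(5,2)# 1/1 ok
(5,5)# 1/1 ok

(0,0), (4,3)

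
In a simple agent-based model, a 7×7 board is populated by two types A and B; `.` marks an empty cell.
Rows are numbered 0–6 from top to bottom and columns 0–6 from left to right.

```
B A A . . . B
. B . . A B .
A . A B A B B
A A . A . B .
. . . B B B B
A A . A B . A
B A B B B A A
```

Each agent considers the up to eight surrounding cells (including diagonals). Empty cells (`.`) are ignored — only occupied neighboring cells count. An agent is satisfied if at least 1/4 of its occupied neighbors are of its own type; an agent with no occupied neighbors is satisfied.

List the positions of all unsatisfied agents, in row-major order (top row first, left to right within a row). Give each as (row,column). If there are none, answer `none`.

Row 0: (0,0)B 1/2 ok · (0,1)A 1/3 ok · (0,2)A 1/2 ok · (0,6)B 1/1 ok
Row 1: (1,1)B 1/5 unhappy · (1,4)A 1/4 ok · (1,5)B 3/5 ok
Row 2: (2,0)A 2/3 ok · (2,2)A 2/4 ok · (2,3)B 0/4 unhappy · (2,4)A 2/6 ok · (2,5)B 3/5 ok · (2,6)B 3/3 ok
Row 3: (3,0)A 2/2 ok · (3,1)A 3/3 ok · (3,3)A 2/5 ok · (3,5)B 5/6 ok
Row 4: (4,3)B 2/4 ok · (4,4)B 4/6 ok · (4,5)B 4/5 ok · (4,6)B 2/3 ok
Row 5: (5,0)A 2/3 ok · (5,1)A 2/4 ok · (5,3)A 0/6 unhappy · (5,4)B 5/7 ok · (5,6)A 2/4 ok
Row 6: (6,0)B 0/3 unhappy · (6,1)A 2/4 ok · (6,2)B 1/4 ok · (6,3)B 3/4 ok · (6,4)B 2/4 ok · (6,5)A 2/4 ok · (6,6)A 2/2 ok

(1,1), (2,3), (5,3), (6,0)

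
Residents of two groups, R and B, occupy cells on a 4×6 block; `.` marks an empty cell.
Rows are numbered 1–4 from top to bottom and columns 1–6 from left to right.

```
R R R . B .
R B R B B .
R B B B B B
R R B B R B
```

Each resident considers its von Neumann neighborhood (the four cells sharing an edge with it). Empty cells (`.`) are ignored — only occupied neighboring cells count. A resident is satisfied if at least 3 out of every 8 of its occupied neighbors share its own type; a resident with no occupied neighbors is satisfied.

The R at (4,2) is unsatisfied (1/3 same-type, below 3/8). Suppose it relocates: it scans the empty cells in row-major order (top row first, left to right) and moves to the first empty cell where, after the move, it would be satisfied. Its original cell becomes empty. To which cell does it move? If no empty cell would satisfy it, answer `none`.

Vacating (4,2). Empty cells in order:
  (1,4): 1/3 same-type → still unsatisfied.
  (1,6): 0/1 same-type → still unsatisfied.
  (2,6): 0/2 same-type → still unsatisfied.

none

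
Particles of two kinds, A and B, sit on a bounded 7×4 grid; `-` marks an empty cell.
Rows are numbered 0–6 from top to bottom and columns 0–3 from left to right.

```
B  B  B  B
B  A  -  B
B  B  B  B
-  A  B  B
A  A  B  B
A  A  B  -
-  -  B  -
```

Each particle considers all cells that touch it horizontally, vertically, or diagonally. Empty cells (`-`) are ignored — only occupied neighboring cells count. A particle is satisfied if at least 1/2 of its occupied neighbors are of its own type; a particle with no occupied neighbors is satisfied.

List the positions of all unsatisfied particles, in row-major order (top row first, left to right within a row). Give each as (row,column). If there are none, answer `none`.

(1,1), (3,1)

Row 0: (0,0)B 2/3 satisfied · (0,1)B 3/4 satisfied · (0,2)B 3/4 satisfied · (0,3)B 2/2 satisfied
Row 1: (1,0)B 4/5 satisfied · (1,1)A 0/7 not · (1,3)B 4/4 satisfied
Row 2: (2,0)B 2/4 satisfied · (2,1)B 4/6 satisfied · (2,2)B 5/7 satisfied · (2,3)B 4/4 satisfied
Row 3: (3,1)A 2/7 not · (3,2)B 6/8 satisfied · (3,3)B 5/5 satisfied
Row 4: (4,0)A 4/4 satisfied · (4,1)A 4/7 satisfied · (4,2)B 4/7 satisfied · (4,3)B 4/4 satisfied
Row 5: (5,0)A 3/3 satisfied · (5,1)A 3/6 satisfied · (5,2)B 3/5 satisfied
Row 6: (6,2)B 1/2 satisfied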